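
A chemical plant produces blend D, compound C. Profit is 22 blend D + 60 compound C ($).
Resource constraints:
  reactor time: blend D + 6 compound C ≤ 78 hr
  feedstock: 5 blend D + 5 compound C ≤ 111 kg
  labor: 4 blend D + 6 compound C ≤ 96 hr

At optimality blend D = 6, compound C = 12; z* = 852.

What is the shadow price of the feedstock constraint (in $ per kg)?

0

Check each constraint at x*: reactor time 78/78 (tight); feedstock 90/111 (slack 21); labor 96/96 (tight).
By complementary slackness, y = 0 for the non-binding constraint.
From A_Bᵀ y = c: 1·y_reactor time + 4·y_labor = 22; 6·y_reactor time + 6·y_labor = 60.
→ y_reactor time = 6 and y_labor = 4.
Shadow price of feedstock = 0.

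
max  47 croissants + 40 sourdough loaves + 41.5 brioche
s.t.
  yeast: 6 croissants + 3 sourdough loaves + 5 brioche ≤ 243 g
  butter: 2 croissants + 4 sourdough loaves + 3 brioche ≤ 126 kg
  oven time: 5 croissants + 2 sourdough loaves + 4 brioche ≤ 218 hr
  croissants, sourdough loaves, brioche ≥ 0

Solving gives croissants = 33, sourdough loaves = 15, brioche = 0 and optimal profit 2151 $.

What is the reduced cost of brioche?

-5

Check each constraint at x*: yeast 243/243 (tight); butter 126/126 (tight); oven time 195/218 (slack 23).
By complementary slackness, y = 0 for the non-binding constraint.
The binding rows give the dual system: 6·y_yeast + 2·y_butter = 47 and 3·y_yeast + 4·y_butter = 40.
→ y_yeast = 6 and y_butter = 5.5.
Reduced cost of brioche: c₃ − yᵀa₃ = 41.5 − (6·5 + 5.5·3) = 41.5 − 46.5 = -5.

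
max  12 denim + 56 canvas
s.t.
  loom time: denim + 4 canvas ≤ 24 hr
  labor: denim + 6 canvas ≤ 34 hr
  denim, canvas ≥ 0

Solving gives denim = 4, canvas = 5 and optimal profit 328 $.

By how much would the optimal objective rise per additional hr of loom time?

8

Both loom time and labor are binding at x*.
Dual feasibility on the basic columns requires 1·y_loom time + 1·y_labor = 12, 4·y_loom time + 6·y_labor = 56.
→ y_loom time = 8 and y_labor = 4.
Shadow price of loom time = 8.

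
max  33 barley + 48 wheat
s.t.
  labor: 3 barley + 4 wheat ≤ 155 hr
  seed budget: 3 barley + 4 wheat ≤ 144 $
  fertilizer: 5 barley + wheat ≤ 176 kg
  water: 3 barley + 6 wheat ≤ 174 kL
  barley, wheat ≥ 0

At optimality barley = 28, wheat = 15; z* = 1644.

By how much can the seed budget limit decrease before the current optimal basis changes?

Binding constraints: seed budget, water. The basis is B = [[3,4],[3,6]] with det 6.
Per unit decrease in seed budget, x* moves by d = (-1, 0.5).
The basis stays optimal until barley reaches 0; allowable decrease = 28 $.

28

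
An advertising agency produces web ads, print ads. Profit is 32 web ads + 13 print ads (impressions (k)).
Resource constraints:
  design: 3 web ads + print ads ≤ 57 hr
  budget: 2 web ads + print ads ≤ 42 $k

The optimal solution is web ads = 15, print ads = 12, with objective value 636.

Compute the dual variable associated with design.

Both design and budget are binding at x*.
Dual feasibility on the basic columns requires 3·y_design + 2·y_budget = 32, 1·y_design + 1·y_budget = 13.
This yields shadow prices y_design = 6, y_budget = 7.
Shadow price of design = 6.

6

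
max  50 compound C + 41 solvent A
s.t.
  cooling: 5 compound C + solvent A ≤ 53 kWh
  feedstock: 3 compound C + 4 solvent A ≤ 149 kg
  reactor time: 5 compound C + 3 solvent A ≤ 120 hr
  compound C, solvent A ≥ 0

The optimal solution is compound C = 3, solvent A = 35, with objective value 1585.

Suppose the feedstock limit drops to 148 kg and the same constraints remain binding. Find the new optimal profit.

1580

Check each constraint at x*: cooling 50/53 (slack 3); feedstock 149/149 (tight); reactor time 120/120 (tight).
Slack constraints have shadow price 0 (complementary slackness).
The binding rows give the dual system: 3·y_feedstock + 5·y_reactor time = 50 and 4·y_feedstock + 3·y_reactor time = 41.
→ y_feedstock = 5 and y_reactor time = 7.
Δz = y_feedstock·Δb = 5 × (-1) = -5, so new z* = 1585 − 5 = 1580.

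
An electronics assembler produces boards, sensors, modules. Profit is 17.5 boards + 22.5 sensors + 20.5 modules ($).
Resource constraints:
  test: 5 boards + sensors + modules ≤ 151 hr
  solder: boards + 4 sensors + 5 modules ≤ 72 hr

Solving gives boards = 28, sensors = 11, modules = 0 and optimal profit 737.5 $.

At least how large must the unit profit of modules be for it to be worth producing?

At the optimum: test uses 151 of 151 (binding); solder uses 72 of 72 (binding).
The binding rows give the dual system: 5·y_test + 1·y_solder = 17.5 and 1·y_test + 4·y_solder = 22.5.
→ y_test = 2.5 and y_solder = 5.
modules enters the basis when its profit ≥ yᵀa₃ = 2.5·1 + 5·5 = 27.5.

27.5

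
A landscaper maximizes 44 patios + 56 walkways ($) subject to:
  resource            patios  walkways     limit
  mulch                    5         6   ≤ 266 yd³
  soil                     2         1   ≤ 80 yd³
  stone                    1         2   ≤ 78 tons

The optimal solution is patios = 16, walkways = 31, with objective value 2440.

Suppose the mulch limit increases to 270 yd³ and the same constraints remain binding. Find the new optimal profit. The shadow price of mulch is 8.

Δb = 4, so new z* = 2440 + (8)·(4) = 2440 + 32 = 2472.

2472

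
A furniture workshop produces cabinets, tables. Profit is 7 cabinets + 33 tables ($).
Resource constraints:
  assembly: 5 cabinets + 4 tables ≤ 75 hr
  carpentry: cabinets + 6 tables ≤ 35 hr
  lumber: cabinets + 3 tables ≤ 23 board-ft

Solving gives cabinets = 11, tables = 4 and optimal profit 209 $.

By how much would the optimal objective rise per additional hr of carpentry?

4

Check each constraint at x*: assembly 71/75 (slack 4); carpentry 35/35 (tight); lumber 23/23 (tight).
By complementary slackness, y = 0 for the non-binding constraint.
The binding rows give the dual system: 1·y_carpentry + 1·y_lumber = 7 and 6·y_carpentry + 3·y_lumber = 33.
→ y_carpentry = 4 and y_lumber = 3.
Shadow price of carpentry = 4.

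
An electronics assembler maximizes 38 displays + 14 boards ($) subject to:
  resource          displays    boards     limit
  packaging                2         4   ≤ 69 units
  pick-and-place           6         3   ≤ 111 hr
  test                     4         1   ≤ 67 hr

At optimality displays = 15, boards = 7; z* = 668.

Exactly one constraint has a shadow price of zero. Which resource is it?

packaging

packaging: 58/69 (slack 11)
pick-and-place: 111/111 (binding)
test: 67/67 (binding)
By complementary slackness, a constraint with positive slack has shadow price 0 → packaging.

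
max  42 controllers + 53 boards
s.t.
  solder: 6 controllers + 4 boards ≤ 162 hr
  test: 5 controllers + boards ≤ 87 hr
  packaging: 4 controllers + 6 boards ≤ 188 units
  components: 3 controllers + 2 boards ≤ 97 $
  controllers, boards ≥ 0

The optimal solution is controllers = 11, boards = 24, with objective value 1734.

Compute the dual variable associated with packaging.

Binding: solder and packaging. Non-binding: test (8 unused), components (16 unused).
By complementary slackness, y = 0 for the non-binding constraints.
Dual feasibility on the basic columns requires 6·y_solder + 4·y_packaging = 42, 4·y_solder + 6·y_packaging = 53.
Solving: y_solder = 2, y_packaging = 7.5.
Shadow price of packaging = 7.5.

7.5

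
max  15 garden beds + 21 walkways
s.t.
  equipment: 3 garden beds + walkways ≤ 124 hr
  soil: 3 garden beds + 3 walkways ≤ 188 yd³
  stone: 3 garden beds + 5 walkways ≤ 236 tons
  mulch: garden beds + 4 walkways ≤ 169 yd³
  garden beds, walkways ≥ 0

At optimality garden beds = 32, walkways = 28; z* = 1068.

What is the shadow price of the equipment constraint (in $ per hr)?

1

At the optimum: equipment uses 124 of 124 (binding); soil uses 180 of 188 (slack = 8); stone uses 236 of 236 (binding); mulch uses 144 of 169 (slack = 25).
Slack constraints have shadow price 0 (complementary slackness).
The binding rows give the dual system: 3·y_equipment + 3·y_stone = 15 and 1·y_equipment + 5·y_stone = 21.
This yields shadow prices y_equipment = 1, y_stone = 4.
Shadow price of equipment = 1.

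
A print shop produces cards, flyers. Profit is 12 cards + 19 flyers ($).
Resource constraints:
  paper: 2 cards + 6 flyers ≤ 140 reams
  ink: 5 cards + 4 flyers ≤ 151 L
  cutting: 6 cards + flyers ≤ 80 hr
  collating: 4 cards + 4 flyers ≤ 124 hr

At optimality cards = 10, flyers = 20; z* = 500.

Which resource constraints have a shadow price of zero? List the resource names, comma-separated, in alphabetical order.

paper: 140/140 (binding)
ink: 130/151 (slack 21)
cutting: 80/80 (binding)
collating: 120/124 (slack 4)
By complementary slackness, a constraint with positive slack has shadow price 0 → collating, ink.

collating, ink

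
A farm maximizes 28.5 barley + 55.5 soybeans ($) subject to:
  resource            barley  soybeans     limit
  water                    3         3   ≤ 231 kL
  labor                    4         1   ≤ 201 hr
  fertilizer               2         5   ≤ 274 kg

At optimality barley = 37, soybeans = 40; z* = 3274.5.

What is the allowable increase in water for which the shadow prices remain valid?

6.5

Binding constraints: water, fertilizer. The basis is B = [[3,3],[2,5]] with det 9.
Per unit increase in water, x* moves by d = (0.5556, -0.2222).
The basis stays optimal until labor becomes binding; allowable increase = 6.5 kL.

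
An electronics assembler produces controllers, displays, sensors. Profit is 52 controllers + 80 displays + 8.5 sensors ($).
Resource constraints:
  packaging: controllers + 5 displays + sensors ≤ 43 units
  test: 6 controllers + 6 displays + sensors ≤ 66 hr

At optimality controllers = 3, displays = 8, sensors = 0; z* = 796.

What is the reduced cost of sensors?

-6

At the optimum: packaging uses 43 of 43 (binding); test uses 66 of 66 (binding).
Dual feasibility on the basic columns requires 1·y_packaging + 6·y_test = 52, 5·y_packaging + 6·y_test = 80.
This yields shadow prices y_packaging = 7, y_test = 7.5.
Reduced cost of sensors: c₃ − yᵀa₃ = 8.5 − (7·1 + 7.5·1) = 8.5 − 14.5 = -6.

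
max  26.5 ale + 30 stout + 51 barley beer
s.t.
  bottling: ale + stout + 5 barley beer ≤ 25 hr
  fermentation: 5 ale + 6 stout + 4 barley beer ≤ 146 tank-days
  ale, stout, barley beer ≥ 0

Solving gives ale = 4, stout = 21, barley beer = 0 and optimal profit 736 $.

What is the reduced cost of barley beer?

-8

Check each constraint at x*: bottling 25/25 (tight); fermentation 146/146 (tight).
From A_Bᵀ y = c: 1·y_bottling + 5·y_fermentation = 26.5; 1·y_bottling + 6·y_fermentation = 30.
→ y_bottling = 9 and y_fermentation = 3.5.
Reduced cost of barley beer: c₃ − yᵀa₃ = 51 − (9·5 + 3.5·4) = 51 − 59 = -8.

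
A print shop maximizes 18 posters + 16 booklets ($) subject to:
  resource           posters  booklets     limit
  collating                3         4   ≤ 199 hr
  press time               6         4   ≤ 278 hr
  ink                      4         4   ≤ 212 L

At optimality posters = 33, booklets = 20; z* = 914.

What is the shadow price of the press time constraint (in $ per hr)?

Binding: press time and ink. Non-binding: collating (20 unused).
Since collating is not tight, its dual is 0.
From A_Bᵀ y = c: 6·y_press time + 4·y_ink = 18; 4·y_press time + 4·y_ink = 16.
Solving: y_press time = 1, y_ink = 3.
Shadow price of press time = 1.

1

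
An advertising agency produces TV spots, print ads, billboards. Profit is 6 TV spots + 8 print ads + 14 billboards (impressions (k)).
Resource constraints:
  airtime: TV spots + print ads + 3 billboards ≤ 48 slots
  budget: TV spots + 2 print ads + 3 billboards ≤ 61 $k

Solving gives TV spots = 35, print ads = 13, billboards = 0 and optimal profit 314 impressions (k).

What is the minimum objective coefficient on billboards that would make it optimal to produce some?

Check each constraint at x*: airtime 48/48 (tight); budget 61/61 (tight).
The binding rows give the dual system: 1·y_airtime + 1·y_budget = 6 and 1·y_airtime + 2·y_budget = 8.
→ y_airtime = 4 and y_budget = 2.
billboards enters the basis when its profit ≥ yᵀa₃ = 4·3 + 2·3 = 18.

18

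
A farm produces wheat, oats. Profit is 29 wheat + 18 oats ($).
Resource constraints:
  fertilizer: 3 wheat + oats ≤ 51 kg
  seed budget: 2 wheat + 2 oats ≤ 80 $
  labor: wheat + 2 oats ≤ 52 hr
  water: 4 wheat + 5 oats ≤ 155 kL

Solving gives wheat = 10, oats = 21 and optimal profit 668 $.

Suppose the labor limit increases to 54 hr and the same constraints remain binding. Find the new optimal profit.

678

At the optimum: fertilizer uses 51 of 51 (binding); seed budget uses 62 of 80 (slack = 18); labor uses 52 of 52 (binding); water uses 145 of 155 (slack = 10).
By complementary slackness, y = 0 for the non-binding constraints.
The binding rows give the dual system: 3·y_fertilizer + 1·y_labor = 29 and 1·y_fertilizer + 2·y_labor = 18.
Solving: y_fertilizer = 8, y_labor = 5.
Δz = y_labor·Δb = 5 × (2) = 10, so new z* = 668 + 10 = 678.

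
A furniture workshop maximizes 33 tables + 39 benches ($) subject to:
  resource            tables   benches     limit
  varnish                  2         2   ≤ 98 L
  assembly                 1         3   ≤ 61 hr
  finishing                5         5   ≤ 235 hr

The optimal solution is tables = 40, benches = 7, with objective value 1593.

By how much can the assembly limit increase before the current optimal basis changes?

Binding constraints: assembly, finishing. The basis is B = [[1,3],[5,5]] with det -10.
Per unit increase in assembly, x* moves by d = (-0.5, 0.5).
The basis stays optimal until tables reaches 0; allowable increase = 80 hr.

80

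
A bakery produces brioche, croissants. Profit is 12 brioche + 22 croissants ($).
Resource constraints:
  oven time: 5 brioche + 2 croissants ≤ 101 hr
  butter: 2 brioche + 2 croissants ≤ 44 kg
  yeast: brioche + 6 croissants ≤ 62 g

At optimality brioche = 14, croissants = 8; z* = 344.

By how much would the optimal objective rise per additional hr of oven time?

0

At the optimum: oven time uses 86 of 101 (slack = 15); butter uses 44 of 44 (binding); yeast uses 62 of 62 (binding).
By complementary slackness, y = 0 for the non-binding constraint.
From A_Bᵀ y = c: 2·y_butter + 1·y_yeast = 12; 2·y_butter + 6·y_yeast = 22.
This yields shadow prices y_butter = 5, y_yeast = 2.
Shadow price of oven time = 0.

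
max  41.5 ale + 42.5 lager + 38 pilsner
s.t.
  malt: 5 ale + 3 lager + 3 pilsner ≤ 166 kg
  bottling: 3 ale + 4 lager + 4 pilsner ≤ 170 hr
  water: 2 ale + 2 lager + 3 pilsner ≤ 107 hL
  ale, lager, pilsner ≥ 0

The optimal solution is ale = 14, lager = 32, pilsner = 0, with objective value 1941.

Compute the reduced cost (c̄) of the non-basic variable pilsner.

At the optimum: malt uses 166 of 166 (binding); bottling uses 170 of 170 (binding); water uses 92 of 107 (slack = 15).
Since water is not tight, its dual is 0.
From A_Bᵀ y = c: 5·y_malt + 3·y_bottling = 41.5; 3·y_malt + 4·y_bottling = 42.5.
→ y_malt = 3.5 and y_bottling = 8.
Reduced cost of pilsner: c₃ − yᵀa₃ = 38 − (3.5·3 + 8·4) = 38 − 42.5 = -4.5.

-4.5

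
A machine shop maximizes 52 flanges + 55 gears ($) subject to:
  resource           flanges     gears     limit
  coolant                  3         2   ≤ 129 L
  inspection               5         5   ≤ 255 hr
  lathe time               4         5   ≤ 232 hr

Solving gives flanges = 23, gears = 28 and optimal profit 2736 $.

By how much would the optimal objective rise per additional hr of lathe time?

At the optimum: coolant uses 125 of 129 (slack = 4); inspection uses 255 of 255 (binding); lathe time uses 232 of 232 (binding).
By complementary slackness, y = 0 for the non-binding constraint.
From A_Bᵀ y = c: 5·y_inspection + 4·y_lathe time = 52; 5·y_inspection + 5·y_lathe time = 55.
→ y_inspection = 8 and y_lathe time = 3.
Shadow price of lathe time = 3.

3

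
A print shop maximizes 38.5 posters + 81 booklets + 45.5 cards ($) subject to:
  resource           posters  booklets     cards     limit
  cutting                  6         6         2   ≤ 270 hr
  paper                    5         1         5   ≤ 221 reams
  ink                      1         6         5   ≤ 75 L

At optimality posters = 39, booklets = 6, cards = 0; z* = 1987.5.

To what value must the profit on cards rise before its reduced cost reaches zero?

52.5

At the optimum: cutting uses 270 of 270 (binding); paper uses 201 of 221 (slack = 20); ink uses 75 of 75 (binding).
Slack constraints have shadow price 0 (complementary slackness).
The binding rows give the dual system: 6·y_cutting + 1·y_ink = 38.5 and 6·y_cutting + 6·y_ink = 81.
Solving: y_cutting = 5, y_ink = 8.5.
cards enters the basis when its profit ≥ yᵀa₃ = 5·2 + 8.5·5 = 52.5.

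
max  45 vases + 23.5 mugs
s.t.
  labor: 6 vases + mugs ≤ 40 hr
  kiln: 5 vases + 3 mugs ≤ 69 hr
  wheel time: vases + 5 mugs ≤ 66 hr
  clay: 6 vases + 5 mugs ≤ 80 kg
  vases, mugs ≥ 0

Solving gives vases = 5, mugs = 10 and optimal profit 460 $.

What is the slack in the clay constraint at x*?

0

clay used = 6·5 + 5·10 = 80; slack = 80 − 80 = 0.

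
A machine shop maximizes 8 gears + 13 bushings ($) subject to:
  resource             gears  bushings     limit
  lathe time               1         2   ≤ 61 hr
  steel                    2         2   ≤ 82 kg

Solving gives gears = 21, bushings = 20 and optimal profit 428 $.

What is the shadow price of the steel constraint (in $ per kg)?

1.5

Both lathe time and steel are binding at x*.
The binding rows give the dual system: 1·y_lathe time + 2·y_steel = 8 and 2·y_lathe time + 2·y_steel = 13.
→ y_lathe time = 5 and y_steel = 1.5.
Shadow price of steel = 1.5.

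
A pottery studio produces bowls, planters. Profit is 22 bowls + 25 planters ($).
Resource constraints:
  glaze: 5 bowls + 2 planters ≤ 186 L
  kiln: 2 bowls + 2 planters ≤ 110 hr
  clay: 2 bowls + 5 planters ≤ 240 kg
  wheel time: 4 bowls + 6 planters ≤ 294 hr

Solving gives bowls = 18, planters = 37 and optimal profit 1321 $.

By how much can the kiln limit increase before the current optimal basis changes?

Binding constraints: kiln, wheel time. The basis is B = [[2,2],[4,6]] with det 4.
Per unit increase in kiln, x* moves by d = (1.5, -1).
The basis stays optimal until glaze becomes binding; allowable increase = 4 hr.

4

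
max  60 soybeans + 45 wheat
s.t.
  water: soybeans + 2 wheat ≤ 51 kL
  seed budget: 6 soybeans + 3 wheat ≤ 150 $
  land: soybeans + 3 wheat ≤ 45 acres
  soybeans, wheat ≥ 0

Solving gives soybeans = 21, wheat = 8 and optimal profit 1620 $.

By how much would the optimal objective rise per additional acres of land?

6

Check each constraint at x*: water 37/51 (slack 14); seed budget 150/150 (tight); land 45/45 (tight).
Since water is not tight, its dual is 0.
The binding rows give the dual system: 6·y_seed budget + 1·y_land = 60 and 3·y_seed budget + 3·y_land = 45.
Solving: y_seed budget = 9, y_land = 6.
Shadow price of land = 6.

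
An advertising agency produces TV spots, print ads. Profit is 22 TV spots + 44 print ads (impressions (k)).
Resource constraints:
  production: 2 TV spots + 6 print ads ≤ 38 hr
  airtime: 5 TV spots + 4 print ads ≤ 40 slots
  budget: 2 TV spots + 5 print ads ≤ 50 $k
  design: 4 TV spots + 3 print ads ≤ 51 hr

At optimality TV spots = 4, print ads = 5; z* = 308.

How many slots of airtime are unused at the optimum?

airtime used = 5·4 + 4·5 = 40; slack = 40 − 40 = 0.

0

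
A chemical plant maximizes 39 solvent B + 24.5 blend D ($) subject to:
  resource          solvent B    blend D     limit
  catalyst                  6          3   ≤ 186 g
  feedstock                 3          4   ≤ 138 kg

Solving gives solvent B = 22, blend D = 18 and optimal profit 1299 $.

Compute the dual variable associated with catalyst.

5.5

Both catalyst and feedstock are binding at x*.
The binding rows give the dual system: 6·y_catalyst + 3·y_feedstock = 39 and 3·y_catalyst + 4·y_feedstock = 24.5.
This yields shadow prices y_catalyst = 5.5, y_feedstock = 2.
Shadow price of catalyst = 5.5.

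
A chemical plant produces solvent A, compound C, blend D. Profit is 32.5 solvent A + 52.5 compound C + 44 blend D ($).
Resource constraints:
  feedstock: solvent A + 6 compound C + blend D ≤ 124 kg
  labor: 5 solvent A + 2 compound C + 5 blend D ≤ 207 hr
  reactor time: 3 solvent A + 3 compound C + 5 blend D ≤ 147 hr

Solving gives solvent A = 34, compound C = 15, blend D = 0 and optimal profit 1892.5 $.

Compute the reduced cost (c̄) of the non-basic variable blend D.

At the optimum: feedstock uses 124 of 124 (binding); labor uses 200 of 207 (slack = 7); reactor time uses 147 of 147 (binding).
Since labor is not tight, its dual is 0.
Dual feasibility on the basic columns requires 1·y_feedstock + 3·y_reactor time = 32.5, 6·y_feedstock + 3·y_reactor time = 52.5.
→ y_feedstock = 4 and y_reactor time = 9.5.
Reduced cost of blend D: c₃ − yᵀa₃ = 44 − (4·1 + 9.5·5) = 44 − 51.5 = -7.5.

-7.5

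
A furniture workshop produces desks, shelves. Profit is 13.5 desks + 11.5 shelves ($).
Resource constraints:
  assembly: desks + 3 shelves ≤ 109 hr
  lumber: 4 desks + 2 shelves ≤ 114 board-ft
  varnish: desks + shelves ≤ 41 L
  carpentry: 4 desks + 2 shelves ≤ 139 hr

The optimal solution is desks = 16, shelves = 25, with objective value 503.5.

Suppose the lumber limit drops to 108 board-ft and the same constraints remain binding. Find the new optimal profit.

Check each constraint at x*: assembly 91/109 (slack 18); lumber 114/114 (tight); varnish 41/41 (tight); carpentry 114/139 (slack 25).
By complementary slackness, y = 0 for the non-binding constraints.
From A_Bᵀ y = c: 4·y_lumber + 1·y_varnish = 13.5; 2·y_lumber + 1·y_varnish = 11.5.
Solving: y_lumber = 1, y_varnish = 9.5.
Δz = y_lumber·Δb = 1 × (-6) = -6, so new z* = 503.5 − 6 = 497.5.

497.5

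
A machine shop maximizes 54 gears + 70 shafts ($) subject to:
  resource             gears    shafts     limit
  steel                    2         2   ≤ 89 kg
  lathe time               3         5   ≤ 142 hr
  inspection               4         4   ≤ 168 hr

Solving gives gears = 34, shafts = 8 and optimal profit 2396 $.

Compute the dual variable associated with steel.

Check each constraint at x*: steel 84/89 (slack 5); lathe time 142/142 (tight); inspection 168/168 (tight).
Slack constraints have shadow price 0 (complementary slackness).
The binding rows give the dual system: 3·y_lathe time + 4·y_inspection = 54 and 5·y_lathe time + 4·y_inspection = 70.
→ y_lathe time = 8 and y_inspection = 7.5.
Shadow price of steel = 0.

0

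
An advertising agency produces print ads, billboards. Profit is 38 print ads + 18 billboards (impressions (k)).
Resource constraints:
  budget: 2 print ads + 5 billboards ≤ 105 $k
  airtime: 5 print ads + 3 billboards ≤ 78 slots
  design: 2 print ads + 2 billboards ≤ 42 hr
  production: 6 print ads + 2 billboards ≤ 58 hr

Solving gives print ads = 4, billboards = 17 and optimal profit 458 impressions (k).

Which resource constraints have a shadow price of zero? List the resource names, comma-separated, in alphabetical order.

budget: 93/105 (slack 12)
airtime: 71/78 (slack 7)
design: 42/42 (binding)
production: 58/58 (binding)
By complementary slackness, a constraint with positive slack has shadow price 0 → airtime, budget.

airtime, budget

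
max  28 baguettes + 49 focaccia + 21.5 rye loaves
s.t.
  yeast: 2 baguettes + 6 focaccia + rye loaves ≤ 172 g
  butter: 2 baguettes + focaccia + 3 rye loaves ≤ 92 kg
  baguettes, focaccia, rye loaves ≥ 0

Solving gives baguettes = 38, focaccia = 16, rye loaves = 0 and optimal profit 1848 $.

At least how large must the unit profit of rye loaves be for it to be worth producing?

At the optimum: yeast uses 172 of 172 (binding); butter uses 92 of 92 (binding).
Dual feasibility on the basic columns requires 2·y_yeast + 2·y_butter = 28, 6·y_yeast + 1·y_butter = 49.
This yields shadow prices y_yeast = 7, y_butter = 7.
rye loaves enters the basis when its profit ≥ yᵀa₃ = 7·1 + 7·3 = 28.

28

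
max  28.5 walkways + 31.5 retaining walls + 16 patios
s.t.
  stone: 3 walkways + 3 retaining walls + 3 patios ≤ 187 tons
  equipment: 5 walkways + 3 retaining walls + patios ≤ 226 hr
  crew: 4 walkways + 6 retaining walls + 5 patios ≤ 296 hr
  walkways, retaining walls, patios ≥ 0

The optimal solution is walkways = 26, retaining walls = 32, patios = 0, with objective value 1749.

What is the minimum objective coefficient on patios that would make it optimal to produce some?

Check each constraint at x*: stone 174/187 (slack 13); equipment 226/226 (tight); crew 296/296 (tight).
Slack constraints have shadow price 0 (complementary slackness).
Dual feasibility on the basic columns requires 5·y_equipment + 4·y_crew = 28.5, 3·y_equipment + 6·y_crew = 31.5.
This yields shadow prices y_equipment = 2.5, y_crew = 4.
patios enters the basis when its profit ≥ yᵀa₃ = 2.5·1 + 4·5 = 22.5.

22.5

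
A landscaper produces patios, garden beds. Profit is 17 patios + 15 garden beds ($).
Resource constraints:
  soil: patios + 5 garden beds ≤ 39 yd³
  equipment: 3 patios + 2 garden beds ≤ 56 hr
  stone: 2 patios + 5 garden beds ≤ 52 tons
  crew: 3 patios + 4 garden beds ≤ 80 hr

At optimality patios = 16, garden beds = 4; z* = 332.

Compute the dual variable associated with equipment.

Binding: equipment and stone. Non-binding: soil (3 unused), crew (16 unused).
By complementary slackness, y = 0 for the non-binding constraints.
From A_Bᵀ y = c: 3·y_equipment + 2·y_stone = 17; 2·y_equipment + 5·y_stone = 15.
→ y_equipment = 5 and y_stone = 1.
Shadow price of equipment = 5.

5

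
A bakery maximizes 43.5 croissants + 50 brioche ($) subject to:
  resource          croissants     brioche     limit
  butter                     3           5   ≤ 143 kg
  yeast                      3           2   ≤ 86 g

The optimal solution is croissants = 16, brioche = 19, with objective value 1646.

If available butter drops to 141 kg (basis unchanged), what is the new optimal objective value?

1632

At the optimum: butter uses 143 of 143 (binding); yeast uses 86 of 86 (binding).
From A_Bᵀ y = c: 3·y_butter + 3·y_yeast = 43.5; 5·y_butter + 2·y_yeast = 50.
Solving: y_butter = 7, y_yeast = 7.5.
Δz = y_butter·Δb = 7 × (-2) = -14, so new z* = 1646 − 14 = 1632.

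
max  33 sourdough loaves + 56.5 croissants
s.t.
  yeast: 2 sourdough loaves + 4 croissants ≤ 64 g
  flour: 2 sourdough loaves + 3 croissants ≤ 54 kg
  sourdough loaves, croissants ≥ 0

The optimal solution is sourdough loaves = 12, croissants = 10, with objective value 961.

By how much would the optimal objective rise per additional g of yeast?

Check each constraint at x*: yeast 64/64 (tight); flour 54/54 (tight).
The binding rows give the dual system: 2·y_yeast + 2·y_flour = 33 and 4·y_yeast + 3·y_flour = 56.5.
This yields shadow prices y_yeast = 7, y_flour = 9.5.
Shadow price of yeast = 7.

7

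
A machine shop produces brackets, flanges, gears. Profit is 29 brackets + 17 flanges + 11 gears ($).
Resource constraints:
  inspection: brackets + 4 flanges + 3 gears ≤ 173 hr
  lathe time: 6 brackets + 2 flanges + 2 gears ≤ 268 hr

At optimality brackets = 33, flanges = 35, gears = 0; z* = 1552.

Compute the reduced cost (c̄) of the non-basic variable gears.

-4

Check each constraint at x*: inspection 173/173 (tight); lathe time 268/268 (tight).
Dual feasibility on the basic columns requires 1·y_inspection + 6·y_lathe time = 29, 4·y_inspection + 2·y_lathe time = 17.
Solving: y_inspection = 2, y_lathe time = 4.5.
Reduced cost of gears: c₃ − yᵀa₃ = 11 − (2·3 + 4.5·2) = 11 − 15 = -4.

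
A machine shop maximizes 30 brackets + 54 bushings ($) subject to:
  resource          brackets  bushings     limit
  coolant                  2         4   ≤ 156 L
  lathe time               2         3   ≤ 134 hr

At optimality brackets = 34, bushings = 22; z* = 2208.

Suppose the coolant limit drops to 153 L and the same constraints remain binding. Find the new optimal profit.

Both coolant and lathe time are binding at x*.
From A_Bᵀ y = c: 2·y_coolant + 2·y_lathe time = 30; 4·y_coolant + 3·y_lathe time = 54.
This yields shadow prices y_coolant = 9, y_lathe time = 6.
Δz = y_coolant·Δb = 9 × (-3) = -27, so new z* = 2208 − 27 = 2181.

2181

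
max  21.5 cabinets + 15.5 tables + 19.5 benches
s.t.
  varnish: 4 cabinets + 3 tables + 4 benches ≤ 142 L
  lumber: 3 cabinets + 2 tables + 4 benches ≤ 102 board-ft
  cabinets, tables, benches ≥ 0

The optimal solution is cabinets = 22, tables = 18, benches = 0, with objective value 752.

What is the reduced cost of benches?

-4.5

Both varnish and lumber are binding at x*.
The binding rows give the dual system: 4·y_varnish + 3·y_lumber = 21.5 and 3·y_varnish + 2·y_lumber = 15.5.
Solving: y_varnish = 3.5, y_lumber = 2.5.
Reduced cost of benches: c₃ − yᵀa₃ = 19.5 − (3.5·4 + 2.5·4) = 19.5 − 24 = -4.5.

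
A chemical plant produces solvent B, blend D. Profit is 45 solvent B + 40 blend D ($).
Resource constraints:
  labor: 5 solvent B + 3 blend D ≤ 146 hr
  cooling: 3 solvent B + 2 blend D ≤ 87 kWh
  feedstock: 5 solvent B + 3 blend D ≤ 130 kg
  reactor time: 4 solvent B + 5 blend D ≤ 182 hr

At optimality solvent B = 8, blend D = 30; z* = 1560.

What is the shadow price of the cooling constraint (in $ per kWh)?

0

Binding: feedstock and reactor time. Non-binding: labor (16 unused), cooling (3 unused).
Since labor, cooling are not tight, their duals are 0.
The binding rows give the dual system: 5·y_feedstock + 4·y_reactor time = 45 and 3·y_feedstock + 5·y_reactor time = 40.
Solving: y_feedstock = 5, y_reactor time = 5.
Shadow price of cooling = 0.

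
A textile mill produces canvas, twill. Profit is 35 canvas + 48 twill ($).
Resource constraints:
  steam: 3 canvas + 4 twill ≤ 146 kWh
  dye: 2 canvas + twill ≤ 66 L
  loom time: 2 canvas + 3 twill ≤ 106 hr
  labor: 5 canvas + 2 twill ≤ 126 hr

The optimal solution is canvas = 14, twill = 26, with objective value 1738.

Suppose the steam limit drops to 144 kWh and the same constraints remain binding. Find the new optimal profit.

1720

Binding: steam and loom time. Non-binding: dye (12 unused), labor (4 unused).
Slack constraints have shadow price 0 (complementary slackness).
Dual feasibility on the basic columns requires 3·y_steam + 2·y_loom time = 35, 4·y_steam + 3·y_loom time = 48.
This yields shadow prices y_steam = 9, y_loom time = 4.
Δz = y_steam·Δb = 9 × (-2) = -18, so new z* = 1738 − 18 = 1720.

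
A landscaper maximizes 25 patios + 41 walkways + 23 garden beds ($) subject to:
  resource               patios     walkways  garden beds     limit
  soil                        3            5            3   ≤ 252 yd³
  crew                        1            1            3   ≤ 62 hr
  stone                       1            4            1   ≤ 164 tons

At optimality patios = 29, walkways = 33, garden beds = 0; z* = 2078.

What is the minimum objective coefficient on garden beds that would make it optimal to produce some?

Binding: soil and crew. Non-binding: stone (3 unused).
By complementary slackness, y = 0 for the non-binding constraint.
The binding rows give the dual system: 3·y_soil + 1·y_crew = 25 and 5·y_soil + 1·y_crew = 41.
This yields shadow prices y_soil = 8, y_crew = 1.
garden beds enters the basis when its profit ≥ yᵀa₃ = 8·3 + 1·3 = 27.

27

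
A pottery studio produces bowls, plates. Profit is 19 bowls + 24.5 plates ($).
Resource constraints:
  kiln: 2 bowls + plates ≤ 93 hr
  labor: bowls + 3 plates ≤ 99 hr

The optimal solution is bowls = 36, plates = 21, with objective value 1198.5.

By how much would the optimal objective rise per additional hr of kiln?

Check each constraint at x*: kiln 93/93 (tight); labor 99/99 (tight).
The binding rows give the dual system: 2·y_kiln + 1·y_labor = 19 and 1·y_kiln + 3·y_labor = 24.5.
Solving: y_kiln = 6.5, y_labor = 6.
Shadow price of kiln = 6.5.

6.5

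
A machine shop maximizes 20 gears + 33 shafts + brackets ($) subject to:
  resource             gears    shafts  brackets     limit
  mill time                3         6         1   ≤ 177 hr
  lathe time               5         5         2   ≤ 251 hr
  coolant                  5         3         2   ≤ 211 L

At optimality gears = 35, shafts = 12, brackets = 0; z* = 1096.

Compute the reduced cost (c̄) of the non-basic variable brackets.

-6

Check each constraint at x*: mill time 177/177 (tight); lathe time 235/251 (slack 16); coolant 211/211 (tight).
Since lathe time is not tight, its dual is 0.
Dual feasibility on the basic columns requires 3·y_mill time + 5·y_coolant = 20, 6·y_mill time + 3·y_coolant = 33.
This yields shadow prices y_mill time = 5, y_coolant = 1.
Reduced cost of brackets: c₃ − yᵀa₃ = 1 − (5·1 + 1·2) = 1 − 7 = -6.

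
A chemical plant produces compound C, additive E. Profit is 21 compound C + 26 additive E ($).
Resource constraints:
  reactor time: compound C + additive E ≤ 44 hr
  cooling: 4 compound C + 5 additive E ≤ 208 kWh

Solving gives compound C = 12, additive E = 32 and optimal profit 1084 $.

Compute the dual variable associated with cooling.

5

Both reactor time and cooling are binding at x*.
From A_Bᵀ y = c: 1·y_reactor time + 4·y_cooling = 21; 1·y_reactor time + 5·y_cooling = 26.
Solving: y_reactor time = 1, y_cooling = 5.
Shadow price of cooling = 5.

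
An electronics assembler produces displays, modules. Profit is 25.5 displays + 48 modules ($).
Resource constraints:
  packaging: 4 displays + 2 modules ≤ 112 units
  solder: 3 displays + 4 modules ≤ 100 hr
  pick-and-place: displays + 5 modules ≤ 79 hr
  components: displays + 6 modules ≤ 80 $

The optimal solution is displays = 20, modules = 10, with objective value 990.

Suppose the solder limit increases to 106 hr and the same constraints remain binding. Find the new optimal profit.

1035

At the optimum: packaging uses 100 of 112 (slack = 12); solder uses 100 of 100 (binding); pick-and-place uses 70 of 79 (slack = 9); components uses 80 of 80 (binding).
Since packaging, pick-and-place are not tight, their duals are 0.
From A_Bᵀ y = c: 3·y_solder + 1·y_components = 25.5; 4·y_solder + 6·y_components = 48.
This yields shadow prices y_solder = 7.5, y_components = 3.
Δz = y_solder·Δb = 7.5 × (6) = 45, so new z* = 990 + 45 = 1035.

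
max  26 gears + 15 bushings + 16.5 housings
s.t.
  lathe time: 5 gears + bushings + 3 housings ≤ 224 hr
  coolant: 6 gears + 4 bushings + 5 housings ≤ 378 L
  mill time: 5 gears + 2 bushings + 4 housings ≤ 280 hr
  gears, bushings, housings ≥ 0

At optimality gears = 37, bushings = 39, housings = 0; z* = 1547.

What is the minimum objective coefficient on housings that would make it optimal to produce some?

At the optimum: lathe time uses 224 of 224 (binding); coolant uses 378 of 378 (binding); mill time uses 263 of 280 (slack = 17).
By complementary slackness, y = 0 for the non-binding constraint.
From A_Bᵀ y = c: 5·y_lathe time + 6·y_coolant = 26; 1·y_lathe time + 4·y_coolant = 15.
This yields shadow prices y_lathe time = 1, y_coolant = 3.5.
housings enters the basis when its profit ≥ yᵀa₃ = 1·3 + 3.5·5 = 20.5.

20.5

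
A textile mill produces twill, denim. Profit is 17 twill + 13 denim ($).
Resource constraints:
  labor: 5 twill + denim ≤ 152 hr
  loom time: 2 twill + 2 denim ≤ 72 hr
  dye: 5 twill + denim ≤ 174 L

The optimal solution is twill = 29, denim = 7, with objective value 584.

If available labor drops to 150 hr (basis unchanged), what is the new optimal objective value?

At the optimum: labor uses 152 of 152 (binding); loom time uses 72 of 72 (binding); dye uses 152 of 174 (slack = 22).
By complementary slackness, y = 0 for the non-binding constraint.
The binding rows give the dual system: 5·y_labor + 2·y_loom time = 17 and 1·y_labor + 2·y_loom time = 13.
Solving: y_labor = 1, y_loom time = 6.
Δz = y_labor·Δb = 1 × (-2) = -2, so new z* = 584 − 2 = 582.

582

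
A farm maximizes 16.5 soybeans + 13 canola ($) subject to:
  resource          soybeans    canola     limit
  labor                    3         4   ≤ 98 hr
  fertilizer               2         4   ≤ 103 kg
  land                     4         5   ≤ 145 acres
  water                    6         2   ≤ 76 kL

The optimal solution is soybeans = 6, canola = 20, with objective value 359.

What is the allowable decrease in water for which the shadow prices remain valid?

27

Binding constraints: labor, water. The basis is B = [[3,4],[6,2]] with det -18.
Per unit decrease in water, x* moves by d = (-0.2222, 0.1667).
The basis stays optimal until soybeans reaches 0; allowable decrease = 27 kL.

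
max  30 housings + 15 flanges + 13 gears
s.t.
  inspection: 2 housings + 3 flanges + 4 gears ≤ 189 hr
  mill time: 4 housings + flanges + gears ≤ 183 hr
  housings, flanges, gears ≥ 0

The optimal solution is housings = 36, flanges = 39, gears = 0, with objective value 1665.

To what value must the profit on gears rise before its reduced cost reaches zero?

18

At the optimum: inspection uses 189 of 189 (binding); mill time uses 183 of 183 (binding).
From A_Bᵀ y = c: 2·y_inspection + 4·y_mill time = 30; 3·y_inspection + 1·y_mill time = 15.
Solving: y_inspection = 3, y_mill time = 6.
gears enters the basis when its profit ≥ yᵀa₃ = 3·4 + 6·1 = 18.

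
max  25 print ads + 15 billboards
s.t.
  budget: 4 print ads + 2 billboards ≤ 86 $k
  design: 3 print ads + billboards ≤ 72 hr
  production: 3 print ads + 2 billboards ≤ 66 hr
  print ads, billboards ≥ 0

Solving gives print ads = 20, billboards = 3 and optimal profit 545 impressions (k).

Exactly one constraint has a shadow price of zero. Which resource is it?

budget: 86/86 (binding)
design: 63/72 (slack 9)
production: 66/66 (binding)
By complementary slackness, a constraint with positive slack has shadow price 0 → design.

design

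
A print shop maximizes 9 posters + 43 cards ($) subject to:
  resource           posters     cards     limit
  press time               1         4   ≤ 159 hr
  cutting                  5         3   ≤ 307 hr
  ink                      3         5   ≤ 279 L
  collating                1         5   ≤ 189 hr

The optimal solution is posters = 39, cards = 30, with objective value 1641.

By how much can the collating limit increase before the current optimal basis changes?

9.75

Binding constraints: press time, collating. The basis is B = [[1,4],[1,5]] with det 1.
Per unit increase in collating, x* moves by d = (-4, 1).
The basis stays optimal until posters reaches 0; allowable increase = 9.75 hr.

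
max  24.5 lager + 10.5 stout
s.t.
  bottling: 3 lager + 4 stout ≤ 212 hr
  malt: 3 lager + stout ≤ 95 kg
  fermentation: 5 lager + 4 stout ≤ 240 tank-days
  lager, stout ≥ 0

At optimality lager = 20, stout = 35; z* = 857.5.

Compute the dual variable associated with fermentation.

1

Check each constraint at x*: bottling 200/212 (slack 12); malt 95/95 (tight); fermentation 240/240 (tight).
Slack constraints have shadow price 0 (complementary slackness).
The binding rows give the dual system: 3·y_malt + 5·y_fermentation = 24.5 and 1·y_malt + 4·y_fermentation = 10.5.
→ y_malt = 6.5 and y_fermentation = 1.
Shadow price of fermentation = 1.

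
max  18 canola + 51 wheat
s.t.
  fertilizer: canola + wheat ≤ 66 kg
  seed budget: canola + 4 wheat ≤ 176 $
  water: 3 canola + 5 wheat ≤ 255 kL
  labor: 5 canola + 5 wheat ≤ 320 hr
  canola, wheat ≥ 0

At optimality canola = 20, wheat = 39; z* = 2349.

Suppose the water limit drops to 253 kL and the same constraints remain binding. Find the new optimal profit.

2343

At the optimum: fertilizer uses 59 of 66 (slack = 7); seed budget uses 176 of 176 (binding); water uses 255 of 255 (binding); labor uses 295 of 320 (slack = 25).
Since fertilizer, labor are not tight, their duals are 0.
Dual feasibility on the basic columns requires 1·y_seed budget + 3·y_water = 18, 4·y_seed budget + 5·y_water = 51.
This yields shadow prices y_seed budget = 9, y_water = 3.
Δz = y_water·Δb = 3 × (-2) = -6, so new z* = 2349 − 6 = 2343.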